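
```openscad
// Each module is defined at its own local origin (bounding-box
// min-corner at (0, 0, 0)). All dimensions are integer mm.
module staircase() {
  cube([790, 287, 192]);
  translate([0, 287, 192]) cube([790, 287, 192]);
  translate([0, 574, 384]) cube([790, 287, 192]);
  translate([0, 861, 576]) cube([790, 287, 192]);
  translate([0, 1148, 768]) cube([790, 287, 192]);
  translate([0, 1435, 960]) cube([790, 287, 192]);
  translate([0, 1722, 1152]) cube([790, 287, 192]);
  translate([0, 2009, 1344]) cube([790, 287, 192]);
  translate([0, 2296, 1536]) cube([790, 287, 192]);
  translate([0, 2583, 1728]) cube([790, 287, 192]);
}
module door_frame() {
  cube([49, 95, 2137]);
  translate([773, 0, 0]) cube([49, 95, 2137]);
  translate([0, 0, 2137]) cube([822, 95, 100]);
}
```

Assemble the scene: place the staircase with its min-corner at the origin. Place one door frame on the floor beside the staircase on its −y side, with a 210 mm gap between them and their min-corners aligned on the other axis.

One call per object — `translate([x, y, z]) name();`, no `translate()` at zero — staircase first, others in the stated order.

staircase();
translate([0, -305, 0]) door_frame();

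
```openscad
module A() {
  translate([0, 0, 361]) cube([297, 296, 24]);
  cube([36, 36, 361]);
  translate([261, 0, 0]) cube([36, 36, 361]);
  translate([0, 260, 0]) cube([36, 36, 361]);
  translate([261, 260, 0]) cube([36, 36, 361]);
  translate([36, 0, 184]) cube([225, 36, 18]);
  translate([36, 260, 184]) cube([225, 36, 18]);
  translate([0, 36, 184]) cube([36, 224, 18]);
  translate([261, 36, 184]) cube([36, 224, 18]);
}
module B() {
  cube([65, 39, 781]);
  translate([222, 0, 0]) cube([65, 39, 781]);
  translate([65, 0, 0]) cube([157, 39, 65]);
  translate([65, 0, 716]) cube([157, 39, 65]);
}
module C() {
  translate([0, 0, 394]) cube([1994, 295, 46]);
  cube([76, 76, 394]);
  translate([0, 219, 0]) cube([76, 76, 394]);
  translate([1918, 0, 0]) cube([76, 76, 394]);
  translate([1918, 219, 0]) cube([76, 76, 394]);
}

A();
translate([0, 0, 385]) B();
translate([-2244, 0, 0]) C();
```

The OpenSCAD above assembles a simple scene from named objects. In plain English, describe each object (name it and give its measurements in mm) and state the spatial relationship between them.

A is a simple wooden stool: a rectangular seat 297 mm (x) by 296 mm (y), 24 mm thick, top face at z = 385 mm, on four square legs, each 36×36 mm in cross-section. The legs rest on z = 0, each flush with a corner of the seat. Four stretchers, 36 mm wide and 18 mm tall, connect adjacent legs with their undersides at z = 184 mm, each running between the inner faces of the legs it joins and aligned with the legs' outer faces on the other axis.

B is a rectangular picture frame lying in the x–z plane (depth along y). The opening is 157 mm wide (x) by 651 mm tall (z), surrounded by a border 65 mm wide on all four sides. The frame is 39 mm deep and is made of two full-height vertical stiles with two horizontal rails fitted between them.

C is a bench: a 1994×295 mm seat slab, 46 mm thick, top at z = 440 mm, on four 76×76 mm square legs flush with the seat corners and standing on z = 0.

The picture frame is on top of the stool. The bench is on the floor beside the stool on its −x side.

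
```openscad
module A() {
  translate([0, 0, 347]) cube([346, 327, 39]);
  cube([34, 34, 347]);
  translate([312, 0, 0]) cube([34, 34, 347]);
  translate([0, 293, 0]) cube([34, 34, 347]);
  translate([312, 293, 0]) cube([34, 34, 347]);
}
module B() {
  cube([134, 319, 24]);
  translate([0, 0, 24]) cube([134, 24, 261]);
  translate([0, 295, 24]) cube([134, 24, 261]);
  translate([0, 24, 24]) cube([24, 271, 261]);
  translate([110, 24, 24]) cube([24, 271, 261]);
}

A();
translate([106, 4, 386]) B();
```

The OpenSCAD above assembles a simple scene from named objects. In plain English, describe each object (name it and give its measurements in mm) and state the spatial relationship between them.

A is a simple wooden stool: a rectangular seat 346 mm (x) by 327 mm (y), 39 mm thick, top face at z = 386 mm, on four square legs, each 34×34 mm in cross-section. The legs rest on z = 0, each flush with a corner of the seat.

B is an open storage box with external size 134×319×285 mm and wall thickness 24 mm (the base is also 24 mm thick). The base covers the whole footprint; the four walls stand on the base, with the y-facing walls full-width and the x-facing walls fitting between their inner faces.

The open box is on top of the stool, centred.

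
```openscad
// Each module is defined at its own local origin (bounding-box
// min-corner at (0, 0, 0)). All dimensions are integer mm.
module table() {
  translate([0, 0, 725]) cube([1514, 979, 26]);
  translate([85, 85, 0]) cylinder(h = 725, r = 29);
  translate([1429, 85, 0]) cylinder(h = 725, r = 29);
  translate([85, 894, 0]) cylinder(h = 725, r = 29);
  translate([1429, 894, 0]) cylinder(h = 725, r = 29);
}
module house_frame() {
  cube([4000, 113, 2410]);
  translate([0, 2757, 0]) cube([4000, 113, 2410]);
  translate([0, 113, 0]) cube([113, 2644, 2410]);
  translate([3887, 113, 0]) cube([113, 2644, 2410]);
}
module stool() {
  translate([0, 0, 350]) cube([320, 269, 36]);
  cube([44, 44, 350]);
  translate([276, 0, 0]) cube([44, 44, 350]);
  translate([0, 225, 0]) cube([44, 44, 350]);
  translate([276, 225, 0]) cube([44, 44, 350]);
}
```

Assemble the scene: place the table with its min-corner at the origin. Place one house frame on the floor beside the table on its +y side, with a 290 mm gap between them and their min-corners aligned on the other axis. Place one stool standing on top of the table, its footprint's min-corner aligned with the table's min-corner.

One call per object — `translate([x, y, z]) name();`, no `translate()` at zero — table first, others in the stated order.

table();
translate([0, 1269, 0]) house_frame();
translate([0, 0, 751]) stool();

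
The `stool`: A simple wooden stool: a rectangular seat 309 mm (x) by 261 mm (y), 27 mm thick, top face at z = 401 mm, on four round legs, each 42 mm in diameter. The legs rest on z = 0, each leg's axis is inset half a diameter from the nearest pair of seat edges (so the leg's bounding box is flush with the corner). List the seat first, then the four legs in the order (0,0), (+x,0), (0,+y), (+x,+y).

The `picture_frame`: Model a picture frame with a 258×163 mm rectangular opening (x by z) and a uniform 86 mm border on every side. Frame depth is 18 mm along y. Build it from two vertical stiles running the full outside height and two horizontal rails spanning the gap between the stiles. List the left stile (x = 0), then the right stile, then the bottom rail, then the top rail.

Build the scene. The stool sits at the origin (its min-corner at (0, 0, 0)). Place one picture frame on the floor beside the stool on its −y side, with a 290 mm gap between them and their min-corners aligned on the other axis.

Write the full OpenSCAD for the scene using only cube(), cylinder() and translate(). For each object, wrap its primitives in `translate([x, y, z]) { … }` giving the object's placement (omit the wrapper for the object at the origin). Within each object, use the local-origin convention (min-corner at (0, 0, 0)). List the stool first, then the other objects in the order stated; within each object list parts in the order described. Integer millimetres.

translate([0, 0, 374]) cube([309, 261, 27]);
translate([21, 21, 0]) cylinder(h = 374, r = 21);
translate([288, 21, 0]) cylinder(h = 374, r = 21);
translate([21, 240, 0]) cylinder(h = 374, r = 21);
translate([288, 240, 0]) cylinder(h = 374, r = 21);
translate([0, -308, 0]) {
  cube([86, 18, 335]);
  translate([344, 0, 0]) cube([86, 18, 335]);
  translate([86, 0, 0]) cube([258, 18, 86]);
  translate([86, 0, 249]) cube([258, 18, 86]);
}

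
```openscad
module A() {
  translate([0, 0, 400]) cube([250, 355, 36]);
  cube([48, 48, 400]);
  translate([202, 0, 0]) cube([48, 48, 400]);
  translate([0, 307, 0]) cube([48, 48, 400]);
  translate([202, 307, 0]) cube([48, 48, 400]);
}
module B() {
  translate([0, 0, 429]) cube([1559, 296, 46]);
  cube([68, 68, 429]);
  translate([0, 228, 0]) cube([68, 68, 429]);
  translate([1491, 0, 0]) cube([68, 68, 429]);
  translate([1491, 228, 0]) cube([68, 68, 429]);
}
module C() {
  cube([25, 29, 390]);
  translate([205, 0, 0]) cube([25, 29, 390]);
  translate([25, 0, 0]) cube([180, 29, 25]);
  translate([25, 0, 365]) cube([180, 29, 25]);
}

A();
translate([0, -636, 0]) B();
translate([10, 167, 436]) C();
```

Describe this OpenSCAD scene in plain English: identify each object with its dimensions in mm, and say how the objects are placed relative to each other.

A is a four-legged stool. The seat is 250×355 mm, 36 mm thick, top at z = 436 mm. It stands on four square legs, each 48×48 mm in cross-section, from z = 0 to the seat underside, each flush with a corner of the seat.

B is a bench: a 1559×296 mm seat slab, 46 mm thick, top at z = 475 mm, on four 68×68 mm square legs flush with the seat corners and standing on z = 0.

C is a picture frame with a 180×340 mm rectangular opening (x by z) and a uniform 25 mm border on every side. Frame depth is 29 mm along y. It is built from two vertical stiles running the full outside height and two horizontal rails spanning the gap between the stiles.

The bench is on the floor beside the stool on its −y side. The picture frame is on top of the stool.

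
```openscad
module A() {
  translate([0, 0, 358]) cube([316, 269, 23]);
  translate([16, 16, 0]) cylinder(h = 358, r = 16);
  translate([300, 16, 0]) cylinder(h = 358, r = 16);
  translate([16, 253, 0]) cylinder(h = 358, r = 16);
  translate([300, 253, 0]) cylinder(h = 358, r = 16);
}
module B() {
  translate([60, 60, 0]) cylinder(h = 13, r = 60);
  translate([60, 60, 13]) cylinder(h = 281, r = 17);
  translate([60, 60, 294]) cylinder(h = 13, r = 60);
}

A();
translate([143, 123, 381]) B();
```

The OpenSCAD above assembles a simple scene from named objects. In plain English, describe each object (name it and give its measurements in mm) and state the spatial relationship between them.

A is a four-legged stool. The seat is 316×269 mm, 23 mm thick, top at z = 381 mm. It stands on four round legs, each 32 mm in diameter, from z = 0 to the seat underside, each leg's axis is inset half a diameter from the nearest pair of seat edges (so the leg's bounding box is flush with the corner).

B is a spool: two coaxial disc flanges of radius 60 mm and thickness 13 mm, joined by a core cylinder of radius 17 mm and height 281 mm. The lower flange rests on z = 0 and the three cylinders share a vertical axis.

The spool is on top of the stool.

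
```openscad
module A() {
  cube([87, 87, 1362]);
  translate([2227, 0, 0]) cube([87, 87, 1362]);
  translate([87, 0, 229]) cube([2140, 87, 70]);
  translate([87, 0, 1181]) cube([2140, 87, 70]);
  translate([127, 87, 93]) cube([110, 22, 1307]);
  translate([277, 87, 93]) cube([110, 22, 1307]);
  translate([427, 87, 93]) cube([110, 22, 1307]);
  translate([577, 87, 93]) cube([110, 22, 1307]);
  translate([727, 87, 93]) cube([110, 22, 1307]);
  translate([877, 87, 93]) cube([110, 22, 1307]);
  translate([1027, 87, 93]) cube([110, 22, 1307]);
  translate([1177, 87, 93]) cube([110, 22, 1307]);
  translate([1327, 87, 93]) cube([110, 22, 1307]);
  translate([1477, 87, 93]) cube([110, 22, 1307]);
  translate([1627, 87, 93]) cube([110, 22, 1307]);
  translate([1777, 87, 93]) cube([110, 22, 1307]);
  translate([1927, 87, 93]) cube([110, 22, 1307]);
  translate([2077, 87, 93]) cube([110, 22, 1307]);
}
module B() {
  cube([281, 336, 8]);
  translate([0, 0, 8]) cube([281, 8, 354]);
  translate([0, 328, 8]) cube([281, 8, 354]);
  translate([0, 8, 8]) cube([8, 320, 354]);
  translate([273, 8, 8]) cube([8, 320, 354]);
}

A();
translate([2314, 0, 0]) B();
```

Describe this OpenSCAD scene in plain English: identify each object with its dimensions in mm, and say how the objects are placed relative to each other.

A is a fence section. Two 87×87 mm posts, 1362 mm tall, stand on the floor with a clear span of 2140 mm between their inner faces. Two horizontal rails of 87×70 mm section span the gap between the posts with their undersides at z = 229 mm and z = 1181 mm, flush with the posts' −y face. 14 pickets, each 110 mm wide, 22 mm thick and 1307 mm tall, are fixed to the +y face of the rails with their bottoms at z = 93 mm, evenly spaced across the span with equal gaps (rounded down to the nearest mm) at the −x end and between each pair — any rounding remainder accumulates at the +x end.

B is an open storage box with external size 281×336×362 mm and wall thickness 8 mm (the base is also 8 mm thick). The base covers the whole footprint; the four walls stand on the base, with the y-facing walls full-width and the x-facing walls fitting between their inner faces.

The open box is against the fence section's +x side, with their −y faces flush.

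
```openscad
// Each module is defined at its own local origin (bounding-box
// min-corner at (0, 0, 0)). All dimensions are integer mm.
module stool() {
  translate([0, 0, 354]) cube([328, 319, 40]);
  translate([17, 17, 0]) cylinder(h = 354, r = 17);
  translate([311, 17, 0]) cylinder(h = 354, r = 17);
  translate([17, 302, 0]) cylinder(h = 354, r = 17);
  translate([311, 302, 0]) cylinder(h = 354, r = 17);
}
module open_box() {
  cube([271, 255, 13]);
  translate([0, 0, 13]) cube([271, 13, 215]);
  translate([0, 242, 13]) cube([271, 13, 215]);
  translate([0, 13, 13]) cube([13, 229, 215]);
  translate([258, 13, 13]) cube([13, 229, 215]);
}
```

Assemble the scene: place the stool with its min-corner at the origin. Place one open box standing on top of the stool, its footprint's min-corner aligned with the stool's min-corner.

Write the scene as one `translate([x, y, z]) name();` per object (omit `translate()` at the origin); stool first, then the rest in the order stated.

stool();
translate([0, 0, 394]) open_box();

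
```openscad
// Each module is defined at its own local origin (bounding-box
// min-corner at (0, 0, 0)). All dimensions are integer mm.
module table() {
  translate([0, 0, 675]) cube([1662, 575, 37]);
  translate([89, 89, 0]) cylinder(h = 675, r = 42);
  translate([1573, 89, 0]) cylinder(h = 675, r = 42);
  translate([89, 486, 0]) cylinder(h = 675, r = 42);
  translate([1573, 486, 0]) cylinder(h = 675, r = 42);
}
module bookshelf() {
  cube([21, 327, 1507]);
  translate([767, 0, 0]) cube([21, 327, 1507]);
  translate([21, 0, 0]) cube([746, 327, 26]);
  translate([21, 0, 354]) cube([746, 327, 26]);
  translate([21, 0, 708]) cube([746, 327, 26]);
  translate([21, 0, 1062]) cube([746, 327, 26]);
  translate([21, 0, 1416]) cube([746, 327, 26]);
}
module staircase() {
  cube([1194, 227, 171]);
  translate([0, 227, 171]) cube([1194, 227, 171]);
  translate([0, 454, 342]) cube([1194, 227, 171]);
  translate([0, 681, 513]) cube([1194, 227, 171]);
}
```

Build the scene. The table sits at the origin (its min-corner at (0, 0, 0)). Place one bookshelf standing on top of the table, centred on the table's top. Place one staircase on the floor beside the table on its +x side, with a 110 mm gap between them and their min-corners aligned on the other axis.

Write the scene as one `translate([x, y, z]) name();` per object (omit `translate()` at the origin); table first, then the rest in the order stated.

table();
translate([437, 124, 712]) bookshelf();
translate([1772, 0, 0]) staircase();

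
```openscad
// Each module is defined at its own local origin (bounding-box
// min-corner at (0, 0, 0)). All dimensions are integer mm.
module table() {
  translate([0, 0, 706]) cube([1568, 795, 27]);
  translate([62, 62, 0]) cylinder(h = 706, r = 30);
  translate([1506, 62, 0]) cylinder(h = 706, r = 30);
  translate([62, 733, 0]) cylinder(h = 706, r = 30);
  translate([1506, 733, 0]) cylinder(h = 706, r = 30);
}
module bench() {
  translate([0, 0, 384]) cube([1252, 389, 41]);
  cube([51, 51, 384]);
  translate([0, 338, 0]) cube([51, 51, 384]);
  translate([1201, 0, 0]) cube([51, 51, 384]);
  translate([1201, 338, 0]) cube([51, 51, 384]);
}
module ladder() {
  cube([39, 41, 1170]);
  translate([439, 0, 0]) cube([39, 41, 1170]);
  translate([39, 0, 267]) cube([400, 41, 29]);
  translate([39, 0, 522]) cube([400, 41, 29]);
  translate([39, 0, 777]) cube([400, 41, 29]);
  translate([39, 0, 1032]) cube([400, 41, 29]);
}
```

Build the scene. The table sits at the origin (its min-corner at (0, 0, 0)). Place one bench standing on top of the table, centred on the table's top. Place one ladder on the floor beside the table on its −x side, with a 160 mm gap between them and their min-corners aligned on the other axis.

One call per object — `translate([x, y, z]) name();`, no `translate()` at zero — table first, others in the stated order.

table();
translate([158, 203, 733]) bench();
translate([-638, 0, 0]) ladder();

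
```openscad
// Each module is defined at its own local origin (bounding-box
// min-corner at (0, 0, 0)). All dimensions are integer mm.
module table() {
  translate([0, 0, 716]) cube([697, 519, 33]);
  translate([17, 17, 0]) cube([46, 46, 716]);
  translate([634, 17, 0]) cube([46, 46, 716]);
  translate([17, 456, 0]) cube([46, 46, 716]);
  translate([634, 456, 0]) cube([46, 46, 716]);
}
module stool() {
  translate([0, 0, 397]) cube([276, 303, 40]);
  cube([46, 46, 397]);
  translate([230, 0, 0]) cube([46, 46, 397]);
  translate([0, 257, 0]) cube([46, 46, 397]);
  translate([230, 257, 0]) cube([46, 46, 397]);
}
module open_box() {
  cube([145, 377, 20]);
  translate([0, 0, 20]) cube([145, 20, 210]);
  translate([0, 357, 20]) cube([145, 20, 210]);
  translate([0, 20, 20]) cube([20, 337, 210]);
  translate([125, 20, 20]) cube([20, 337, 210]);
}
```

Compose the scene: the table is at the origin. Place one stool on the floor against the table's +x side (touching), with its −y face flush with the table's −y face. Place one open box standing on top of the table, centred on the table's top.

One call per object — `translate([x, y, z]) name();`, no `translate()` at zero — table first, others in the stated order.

table();
translate([697, 0, 0]) stool();
translate([276, 71, 749]) open_box();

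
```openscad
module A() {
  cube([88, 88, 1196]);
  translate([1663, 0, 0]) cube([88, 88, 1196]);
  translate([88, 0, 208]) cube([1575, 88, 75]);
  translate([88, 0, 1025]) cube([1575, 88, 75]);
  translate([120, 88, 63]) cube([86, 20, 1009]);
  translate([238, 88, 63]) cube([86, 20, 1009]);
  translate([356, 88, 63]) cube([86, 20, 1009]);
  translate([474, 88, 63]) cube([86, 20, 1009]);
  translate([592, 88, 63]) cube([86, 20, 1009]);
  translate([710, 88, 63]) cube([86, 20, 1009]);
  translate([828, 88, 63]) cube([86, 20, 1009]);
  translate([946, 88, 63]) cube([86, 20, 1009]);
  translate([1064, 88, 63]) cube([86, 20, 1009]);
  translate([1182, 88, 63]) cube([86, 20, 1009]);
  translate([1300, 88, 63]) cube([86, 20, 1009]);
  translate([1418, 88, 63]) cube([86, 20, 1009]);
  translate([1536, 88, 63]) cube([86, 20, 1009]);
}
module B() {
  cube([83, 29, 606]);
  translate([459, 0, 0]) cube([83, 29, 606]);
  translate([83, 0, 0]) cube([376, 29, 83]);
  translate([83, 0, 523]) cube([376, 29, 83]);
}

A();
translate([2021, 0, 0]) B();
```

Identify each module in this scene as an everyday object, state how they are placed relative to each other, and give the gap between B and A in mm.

The picture frame's nearest face is 270 mm from the fence section's +x face.

A is a fence section. B is a picture frame. The picture frame is on the floor beside the fence section on its +x side. The gap between the picture frame and the fence section is 270 mm.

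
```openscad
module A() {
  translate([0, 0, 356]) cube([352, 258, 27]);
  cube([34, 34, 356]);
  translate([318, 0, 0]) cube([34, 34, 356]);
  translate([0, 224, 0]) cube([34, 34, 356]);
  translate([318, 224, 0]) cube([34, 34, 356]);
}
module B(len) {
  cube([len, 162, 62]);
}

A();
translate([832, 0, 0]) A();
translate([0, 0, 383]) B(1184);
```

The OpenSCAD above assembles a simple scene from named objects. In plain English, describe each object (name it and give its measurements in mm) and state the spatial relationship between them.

A is a four-legged stool. The seat is 352×258 mm, 27 mm thick, top at z = 383 mm. It stands on four square legs, each 34×34 mm in cross-section, from z = 0 to the seat underside, each flush with a corner of the seat.

B is a rectangular beam 1184 mm long (x), 162 mm deep (y), 62 mm thick (z).

The beam spans the tops of two stools placed 480 mm apart, resting at z = 383 mm.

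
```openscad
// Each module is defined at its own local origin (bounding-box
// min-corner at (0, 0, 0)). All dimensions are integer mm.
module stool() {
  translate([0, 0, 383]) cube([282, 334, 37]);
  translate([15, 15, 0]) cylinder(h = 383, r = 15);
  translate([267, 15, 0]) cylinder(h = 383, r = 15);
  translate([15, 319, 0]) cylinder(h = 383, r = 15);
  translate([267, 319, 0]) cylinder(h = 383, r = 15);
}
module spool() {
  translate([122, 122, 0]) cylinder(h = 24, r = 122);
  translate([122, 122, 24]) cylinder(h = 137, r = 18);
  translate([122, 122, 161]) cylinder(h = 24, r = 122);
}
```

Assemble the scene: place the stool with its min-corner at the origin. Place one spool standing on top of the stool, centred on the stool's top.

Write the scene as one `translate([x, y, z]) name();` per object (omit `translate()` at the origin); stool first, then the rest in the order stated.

stool();
translate([19, 45, 420]) spool();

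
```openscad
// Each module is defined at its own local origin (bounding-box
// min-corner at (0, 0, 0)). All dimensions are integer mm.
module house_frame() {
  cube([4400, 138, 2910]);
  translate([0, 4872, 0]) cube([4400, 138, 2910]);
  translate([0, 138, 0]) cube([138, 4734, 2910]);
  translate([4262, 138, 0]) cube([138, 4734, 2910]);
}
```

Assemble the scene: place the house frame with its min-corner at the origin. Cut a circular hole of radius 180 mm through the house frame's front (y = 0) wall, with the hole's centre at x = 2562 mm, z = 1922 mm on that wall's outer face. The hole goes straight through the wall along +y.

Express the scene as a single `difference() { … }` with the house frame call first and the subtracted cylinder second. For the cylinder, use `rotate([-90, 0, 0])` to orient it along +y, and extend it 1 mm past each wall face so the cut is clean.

difference() {
  house_frame();
  translate([2562, -1, 1922]) rotate([-90, 0, 0]) cylinder(h = 140, r = 180);
}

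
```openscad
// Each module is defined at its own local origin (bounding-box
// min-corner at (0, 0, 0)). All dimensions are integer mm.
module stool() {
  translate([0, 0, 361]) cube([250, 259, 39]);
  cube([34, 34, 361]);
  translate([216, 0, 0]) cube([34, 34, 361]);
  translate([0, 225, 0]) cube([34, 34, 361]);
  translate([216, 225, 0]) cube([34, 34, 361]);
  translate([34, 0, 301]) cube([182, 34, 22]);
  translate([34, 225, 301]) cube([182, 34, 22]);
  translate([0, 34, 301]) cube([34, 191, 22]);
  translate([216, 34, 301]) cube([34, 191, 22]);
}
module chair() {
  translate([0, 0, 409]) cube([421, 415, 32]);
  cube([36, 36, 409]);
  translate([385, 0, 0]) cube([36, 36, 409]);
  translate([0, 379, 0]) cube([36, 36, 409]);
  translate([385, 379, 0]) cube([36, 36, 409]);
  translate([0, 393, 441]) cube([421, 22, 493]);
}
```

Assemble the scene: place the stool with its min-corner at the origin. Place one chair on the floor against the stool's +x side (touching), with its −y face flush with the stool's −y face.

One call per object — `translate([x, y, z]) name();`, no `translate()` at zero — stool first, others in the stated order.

stool();
translate([250, 0, 0]) chair();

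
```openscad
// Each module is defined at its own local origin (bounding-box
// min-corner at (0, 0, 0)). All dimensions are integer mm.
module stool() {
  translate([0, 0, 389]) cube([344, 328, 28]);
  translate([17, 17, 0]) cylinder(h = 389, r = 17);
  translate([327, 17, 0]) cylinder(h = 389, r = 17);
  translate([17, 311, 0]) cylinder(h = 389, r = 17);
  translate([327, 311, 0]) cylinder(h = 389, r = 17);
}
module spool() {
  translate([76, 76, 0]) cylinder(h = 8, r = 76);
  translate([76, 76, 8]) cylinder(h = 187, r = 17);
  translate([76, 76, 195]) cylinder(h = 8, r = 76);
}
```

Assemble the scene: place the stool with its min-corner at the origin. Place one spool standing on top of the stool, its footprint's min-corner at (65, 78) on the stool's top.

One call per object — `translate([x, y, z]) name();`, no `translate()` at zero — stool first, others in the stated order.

stool();
translate([65, 78, 417]) spool();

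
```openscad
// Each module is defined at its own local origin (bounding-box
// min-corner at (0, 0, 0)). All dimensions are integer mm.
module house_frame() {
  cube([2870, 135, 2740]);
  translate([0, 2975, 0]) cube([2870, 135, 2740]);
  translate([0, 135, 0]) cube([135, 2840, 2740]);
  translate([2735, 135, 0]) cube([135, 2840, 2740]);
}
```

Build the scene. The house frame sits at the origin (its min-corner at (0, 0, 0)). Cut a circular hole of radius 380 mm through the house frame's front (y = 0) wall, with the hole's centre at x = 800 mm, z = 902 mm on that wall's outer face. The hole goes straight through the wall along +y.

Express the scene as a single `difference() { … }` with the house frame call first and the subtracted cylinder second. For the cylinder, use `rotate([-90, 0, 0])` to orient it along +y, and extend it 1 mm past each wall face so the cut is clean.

difference() {
  house_frame();
  translate([800, -1, 902]) rotate([-90, 0, 0]) cylinder(h = 137, r = 380);
}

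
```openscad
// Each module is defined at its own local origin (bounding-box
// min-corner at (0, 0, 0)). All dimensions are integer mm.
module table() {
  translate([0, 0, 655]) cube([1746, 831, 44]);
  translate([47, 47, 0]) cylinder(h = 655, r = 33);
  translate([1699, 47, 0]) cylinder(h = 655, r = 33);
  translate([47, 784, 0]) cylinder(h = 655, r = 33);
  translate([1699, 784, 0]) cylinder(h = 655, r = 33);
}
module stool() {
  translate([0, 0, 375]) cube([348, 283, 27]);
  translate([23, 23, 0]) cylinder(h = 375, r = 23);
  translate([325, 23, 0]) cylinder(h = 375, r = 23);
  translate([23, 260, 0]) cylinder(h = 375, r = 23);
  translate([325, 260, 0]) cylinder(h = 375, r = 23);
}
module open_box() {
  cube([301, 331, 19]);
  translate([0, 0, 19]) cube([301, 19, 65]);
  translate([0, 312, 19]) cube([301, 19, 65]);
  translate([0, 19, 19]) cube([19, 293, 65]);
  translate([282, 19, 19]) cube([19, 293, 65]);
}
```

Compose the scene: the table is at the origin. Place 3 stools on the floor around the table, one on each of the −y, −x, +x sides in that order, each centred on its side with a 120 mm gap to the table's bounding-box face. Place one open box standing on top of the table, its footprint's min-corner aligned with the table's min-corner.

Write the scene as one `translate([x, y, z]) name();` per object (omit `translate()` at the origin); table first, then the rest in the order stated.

table();
translate([699, -403, 0]) stool();
translate([-468, 274, 0]) stool();
translate([1866, 274, 0]) stool();
translate([0, 0, 699]) open_box();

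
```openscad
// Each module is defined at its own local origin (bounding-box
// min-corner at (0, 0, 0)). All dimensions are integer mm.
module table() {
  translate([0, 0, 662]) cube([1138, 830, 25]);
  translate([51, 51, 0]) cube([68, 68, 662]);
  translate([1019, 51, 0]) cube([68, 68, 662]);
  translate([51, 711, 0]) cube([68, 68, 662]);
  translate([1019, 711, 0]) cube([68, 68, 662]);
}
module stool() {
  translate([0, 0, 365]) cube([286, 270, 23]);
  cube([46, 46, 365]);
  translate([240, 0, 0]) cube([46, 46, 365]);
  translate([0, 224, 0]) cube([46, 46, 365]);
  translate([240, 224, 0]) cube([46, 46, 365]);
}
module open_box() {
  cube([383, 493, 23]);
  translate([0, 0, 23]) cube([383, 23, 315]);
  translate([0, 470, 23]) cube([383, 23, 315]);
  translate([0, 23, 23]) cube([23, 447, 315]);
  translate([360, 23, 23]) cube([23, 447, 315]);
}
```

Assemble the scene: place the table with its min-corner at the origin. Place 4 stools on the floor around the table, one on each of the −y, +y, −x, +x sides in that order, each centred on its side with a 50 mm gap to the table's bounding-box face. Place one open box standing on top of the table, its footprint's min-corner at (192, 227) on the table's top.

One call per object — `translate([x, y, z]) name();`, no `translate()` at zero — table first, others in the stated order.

table();
translate([426, -320, 0]) stool();
translate([426, 880, 0]) stool();
translate([-336, 280, 0]) stool();
translate([1188, 280, 0]) stool();
translate([192, 227, 687]) open_box();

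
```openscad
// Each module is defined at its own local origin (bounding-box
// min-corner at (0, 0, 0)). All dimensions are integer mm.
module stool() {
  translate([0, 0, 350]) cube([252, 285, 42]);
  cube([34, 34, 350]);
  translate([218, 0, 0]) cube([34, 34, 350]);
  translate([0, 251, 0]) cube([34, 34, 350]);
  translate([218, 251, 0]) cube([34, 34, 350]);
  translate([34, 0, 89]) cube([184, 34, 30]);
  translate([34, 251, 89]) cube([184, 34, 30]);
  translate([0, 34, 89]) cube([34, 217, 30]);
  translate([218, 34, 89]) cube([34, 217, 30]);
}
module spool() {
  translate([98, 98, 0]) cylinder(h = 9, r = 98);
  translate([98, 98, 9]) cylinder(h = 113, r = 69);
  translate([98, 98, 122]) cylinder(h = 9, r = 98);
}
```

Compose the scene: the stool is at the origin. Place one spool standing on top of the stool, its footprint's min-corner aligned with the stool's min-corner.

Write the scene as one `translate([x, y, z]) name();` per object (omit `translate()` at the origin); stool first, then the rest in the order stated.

stool();
translate([0, 0, 392]) spool();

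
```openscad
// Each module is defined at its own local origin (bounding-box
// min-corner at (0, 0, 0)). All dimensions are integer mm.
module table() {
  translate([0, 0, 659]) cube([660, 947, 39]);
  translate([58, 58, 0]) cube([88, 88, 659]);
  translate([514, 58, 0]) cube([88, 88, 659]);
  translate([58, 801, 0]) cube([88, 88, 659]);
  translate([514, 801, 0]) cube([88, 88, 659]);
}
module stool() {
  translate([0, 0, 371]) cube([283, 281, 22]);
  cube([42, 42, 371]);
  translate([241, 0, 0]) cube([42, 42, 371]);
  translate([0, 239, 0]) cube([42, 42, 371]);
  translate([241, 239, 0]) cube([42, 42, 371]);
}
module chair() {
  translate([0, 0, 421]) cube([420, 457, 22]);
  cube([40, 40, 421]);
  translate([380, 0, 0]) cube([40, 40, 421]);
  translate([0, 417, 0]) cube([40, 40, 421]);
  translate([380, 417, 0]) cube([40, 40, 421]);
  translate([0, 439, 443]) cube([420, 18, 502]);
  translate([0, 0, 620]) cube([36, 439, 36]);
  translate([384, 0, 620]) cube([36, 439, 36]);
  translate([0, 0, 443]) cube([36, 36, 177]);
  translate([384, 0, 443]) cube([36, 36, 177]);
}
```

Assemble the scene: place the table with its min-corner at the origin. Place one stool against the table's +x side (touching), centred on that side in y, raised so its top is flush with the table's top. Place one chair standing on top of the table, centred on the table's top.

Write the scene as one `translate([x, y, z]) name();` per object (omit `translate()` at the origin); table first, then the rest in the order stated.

table();
translate([660, 333, 305]) stool();
translate([120, 245, 698]) chair();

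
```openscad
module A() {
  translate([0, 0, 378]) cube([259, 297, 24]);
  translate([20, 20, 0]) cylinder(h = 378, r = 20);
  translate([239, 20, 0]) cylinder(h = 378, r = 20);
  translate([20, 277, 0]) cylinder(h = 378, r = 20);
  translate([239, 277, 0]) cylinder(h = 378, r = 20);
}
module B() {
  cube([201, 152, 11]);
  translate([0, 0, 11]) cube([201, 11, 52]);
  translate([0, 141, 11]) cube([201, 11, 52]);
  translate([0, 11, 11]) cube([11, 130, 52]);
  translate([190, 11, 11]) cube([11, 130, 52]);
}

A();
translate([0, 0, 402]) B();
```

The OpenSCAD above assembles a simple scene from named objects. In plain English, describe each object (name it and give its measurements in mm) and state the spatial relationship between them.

A is a four-legged stool. The seat is a 259×297×24 mm slab whose top surface is at z = 402 mm; four round legs, each 40 mm in diameter, run from the floor (z = 0) to the underside of the seat, each leg's axis is inset half a diameter from the nearest pair of seat edges (so the leg's bounding box is flush with the corner).

B is an open-topped rectangular box: outside dimensions 201×152×63 mm, with a uniform wall and base thickness of 11 mm. The base is a full 201×152 slab on the floor; four walls sit on top of the base. The front and back walls (the −y and +y sides) span the full width; the two side walls fit between them.

The open box is on top of the stool.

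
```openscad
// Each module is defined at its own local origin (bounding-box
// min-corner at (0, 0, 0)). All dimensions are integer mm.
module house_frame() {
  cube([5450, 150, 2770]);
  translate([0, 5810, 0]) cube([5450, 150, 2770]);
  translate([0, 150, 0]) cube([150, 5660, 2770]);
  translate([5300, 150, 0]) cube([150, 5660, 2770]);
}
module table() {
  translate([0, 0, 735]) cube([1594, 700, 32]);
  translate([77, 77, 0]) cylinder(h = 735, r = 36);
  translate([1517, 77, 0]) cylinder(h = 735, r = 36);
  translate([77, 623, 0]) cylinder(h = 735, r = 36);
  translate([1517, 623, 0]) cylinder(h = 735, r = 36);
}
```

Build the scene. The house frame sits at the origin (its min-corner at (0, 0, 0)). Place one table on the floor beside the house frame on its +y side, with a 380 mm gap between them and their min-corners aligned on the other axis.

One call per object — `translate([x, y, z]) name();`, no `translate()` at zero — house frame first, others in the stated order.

house_frame();
translate([0, 6340, 0]) table();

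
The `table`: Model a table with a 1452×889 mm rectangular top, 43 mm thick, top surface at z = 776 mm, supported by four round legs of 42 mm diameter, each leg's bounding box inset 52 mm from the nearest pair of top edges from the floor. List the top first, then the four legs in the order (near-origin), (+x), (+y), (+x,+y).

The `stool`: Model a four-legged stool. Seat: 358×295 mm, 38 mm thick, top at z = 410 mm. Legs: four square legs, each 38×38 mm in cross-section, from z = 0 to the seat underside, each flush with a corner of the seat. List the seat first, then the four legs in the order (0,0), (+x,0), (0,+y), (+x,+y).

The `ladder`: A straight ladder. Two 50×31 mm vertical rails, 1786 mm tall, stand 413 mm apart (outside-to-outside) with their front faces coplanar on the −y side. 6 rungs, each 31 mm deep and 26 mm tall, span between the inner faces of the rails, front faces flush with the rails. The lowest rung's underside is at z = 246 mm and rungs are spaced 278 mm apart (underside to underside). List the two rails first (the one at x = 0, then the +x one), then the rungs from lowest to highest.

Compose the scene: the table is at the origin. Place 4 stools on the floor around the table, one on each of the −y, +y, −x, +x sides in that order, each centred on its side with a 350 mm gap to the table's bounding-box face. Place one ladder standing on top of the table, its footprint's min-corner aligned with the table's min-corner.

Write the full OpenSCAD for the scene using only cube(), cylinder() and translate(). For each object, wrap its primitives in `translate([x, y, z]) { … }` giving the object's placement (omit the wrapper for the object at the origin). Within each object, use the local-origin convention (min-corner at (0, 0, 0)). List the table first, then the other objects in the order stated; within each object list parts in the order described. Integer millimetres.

translate([0, 0, 733]) cube([1452, 889, 43]);
translate([73, 73, 0]) cylinder(h = 733, r = 21);
translate([1379, 73, 0]) cylinder(h = 733, r = 21);
translate([73, 816, 0]) cylinder(h = 733, r = 21);
translate([1379, 816, 0]) cylinder(h = 733, r = 21);
translate([547, -645, 0]) {
  translate([0, 0, 372]) cube([358, 295, 38]);
  cube([38, 38, 372]);
  translate([320, 0, 0]) cube([38, 38, 372]);
  translate([0, 257, 0]) cube([38, 38, 372]);
  translate([320, 257, 0]) cube([38, 38, 372]);
}
translate([547, 1239, 0]) {
  translate([0, 0, 372]) cube([358, 295, 38]);
  cube([38, 38, 372]);
  translate([320, 0, 0]) cube([38, 38, 372]);
  translate([0, 257, 0]) cube([38, 38, 372]);
  translate([320, 257, 0]) cube([38, 38, 372]);
}
translate([-708, 297, 0]) {
  translate([0, 0, 372]) cube([358, 295, 38]);
  cube([38, 38, 372]);
  translate([320, 0, 0]) cube([38, 38, 372]);
  translate([0, 257, 0]) cube([38, 38, 372]);
  translate([320, 257, 0]) cube([38, 38, 372]);
}
translate([1802, 297, 0]) {
  translate([0, 0, 372]) cube([358, 295, 38]);
  cube([38, 38, 372]);
  translate([320, 0, 0]) cube([38, 38, 372]);
  translate([0, 257, 0]) cube([38, 38, 372]);
  translate([320, 257, 0]) cube([38, 38, 372]);
}
translate([0, 0, 776]) {
  cube([50, 31, 1786]);
  translate([363, 0, 0]) cube([50, 31, 1786]);
  translate([50, 0, 246]) cube([313, 31, 26]);
  translate([50, 0, 524]) cube([313, 31, 26]);
  translate([50, 0, 802]) cube([313, 31, 26]);
  translate([50, 0, 1080]) cube([313, 31, 26]);
  translate([50, 0, 1358]) cube([313, 31, 26]);
  translate([50, 0, 1636]) cube([313, 31, 26]);
}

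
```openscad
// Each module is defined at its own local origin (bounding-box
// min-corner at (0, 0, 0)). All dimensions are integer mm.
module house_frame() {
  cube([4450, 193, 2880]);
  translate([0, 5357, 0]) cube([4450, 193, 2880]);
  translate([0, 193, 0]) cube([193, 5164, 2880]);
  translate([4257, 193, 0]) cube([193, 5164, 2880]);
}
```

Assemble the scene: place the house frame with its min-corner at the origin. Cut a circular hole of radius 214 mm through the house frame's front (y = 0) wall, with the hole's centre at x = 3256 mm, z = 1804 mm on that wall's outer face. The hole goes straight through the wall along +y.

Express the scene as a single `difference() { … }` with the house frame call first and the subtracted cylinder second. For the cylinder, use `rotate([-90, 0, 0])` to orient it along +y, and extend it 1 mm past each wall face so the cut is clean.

difference() {
  house_frame();
  translate([3256, -1, 1804]) rotate([-90, 0, 0]) cylinder(h = 195, r = 214);
}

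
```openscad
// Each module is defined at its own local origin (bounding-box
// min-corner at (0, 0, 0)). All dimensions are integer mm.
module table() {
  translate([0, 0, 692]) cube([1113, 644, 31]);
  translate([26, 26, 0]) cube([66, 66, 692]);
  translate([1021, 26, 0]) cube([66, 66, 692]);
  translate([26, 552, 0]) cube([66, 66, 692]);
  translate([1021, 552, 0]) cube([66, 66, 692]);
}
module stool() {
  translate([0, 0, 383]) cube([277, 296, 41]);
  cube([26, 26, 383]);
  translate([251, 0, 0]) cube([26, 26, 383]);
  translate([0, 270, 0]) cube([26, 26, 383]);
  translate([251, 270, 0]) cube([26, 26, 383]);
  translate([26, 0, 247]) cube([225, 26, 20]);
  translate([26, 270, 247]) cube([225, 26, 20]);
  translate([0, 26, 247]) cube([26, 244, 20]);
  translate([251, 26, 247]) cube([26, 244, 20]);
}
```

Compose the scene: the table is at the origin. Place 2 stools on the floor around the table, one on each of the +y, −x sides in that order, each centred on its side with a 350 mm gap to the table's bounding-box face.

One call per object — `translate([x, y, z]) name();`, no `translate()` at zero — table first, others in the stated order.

table();
translate([418, 994, 0]) stool();
translate([-627, 174, 0]) stool();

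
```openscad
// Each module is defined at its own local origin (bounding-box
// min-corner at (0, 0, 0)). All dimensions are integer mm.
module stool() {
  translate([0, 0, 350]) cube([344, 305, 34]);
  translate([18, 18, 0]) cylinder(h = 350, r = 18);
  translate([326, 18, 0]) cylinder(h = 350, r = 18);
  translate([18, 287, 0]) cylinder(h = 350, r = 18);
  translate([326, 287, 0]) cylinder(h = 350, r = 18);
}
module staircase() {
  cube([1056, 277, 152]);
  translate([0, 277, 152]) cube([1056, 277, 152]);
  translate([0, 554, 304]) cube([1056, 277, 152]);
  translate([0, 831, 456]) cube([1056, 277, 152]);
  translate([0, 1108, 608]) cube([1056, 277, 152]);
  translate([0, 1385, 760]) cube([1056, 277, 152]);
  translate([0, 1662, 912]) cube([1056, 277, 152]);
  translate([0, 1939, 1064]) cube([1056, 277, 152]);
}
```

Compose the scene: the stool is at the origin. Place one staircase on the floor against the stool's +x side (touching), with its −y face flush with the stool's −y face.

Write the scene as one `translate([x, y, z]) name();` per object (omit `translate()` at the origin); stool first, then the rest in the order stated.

stool();
translate([344, 0, 0]) staircase();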